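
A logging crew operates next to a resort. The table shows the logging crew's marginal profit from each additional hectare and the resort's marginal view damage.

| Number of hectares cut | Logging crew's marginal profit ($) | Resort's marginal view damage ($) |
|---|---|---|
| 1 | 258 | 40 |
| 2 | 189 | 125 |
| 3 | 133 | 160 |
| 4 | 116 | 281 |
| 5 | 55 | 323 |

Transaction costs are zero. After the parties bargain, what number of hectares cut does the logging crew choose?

2

Bargaining reaches the level where marginal profit last exceeds marginal view damage.
That holds through level 2 (189 ≥ 125) but not at 3 (133 < 160).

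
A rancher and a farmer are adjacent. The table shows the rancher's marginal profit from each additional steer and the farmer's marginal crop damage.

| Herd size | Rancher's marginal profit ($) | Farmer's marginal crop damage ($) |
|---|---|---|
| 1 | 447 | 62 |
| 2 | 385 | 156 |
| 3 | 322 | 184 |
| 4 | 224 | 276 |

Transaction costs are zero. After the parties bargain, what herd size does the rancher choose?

Bargaining reaches the level where marginal profit last exceeds marginal crop damage.
That holds through level 3 (322 ≥ 184) but not at 4 (224 < 276).

3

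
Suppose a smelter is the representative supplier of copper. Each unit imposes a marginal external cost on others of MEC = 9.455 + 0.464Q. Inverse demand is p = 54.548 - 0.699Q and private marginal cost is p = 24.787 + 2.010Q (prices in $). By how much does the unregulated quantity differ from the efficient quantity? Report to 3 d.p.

4.586 units

Market equilibrium (private): 24.787 + 2.010Q = 54.548 - 0.699Q → Q_m = 10.9860.
Social marginal cost = private MC + MEC = 34.242 + 2.474Q.
Set SMC = demand: 34.242 + 2.474Q = 54.548 - 0.699Q → Q* = 6.3996.
Gap = |10.9860 − 6.3996| = 4.5864.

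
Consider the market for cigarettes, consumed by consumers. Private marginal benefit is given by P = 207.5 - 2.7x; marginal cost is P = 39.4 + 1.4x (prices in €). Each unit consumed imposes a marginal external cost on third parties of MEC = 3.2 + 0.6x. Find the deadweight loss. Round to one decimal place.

DWL = €82.2

Market equilibrium (private): 39.4 + 1.4x = 207.5 - 2.7x → x_m = 41.0000.
Social marginal benefit = demand − MEC = 204.3 - 3.3x.
Set SMB = MC: 204.3 - 3.3x = 39.4 + 1.4x → x* = 35.0851.
The welfare-loss triangle has base |x_m − x*| and height MEC(x_m) (the vertical gap between SMB and MC is zero at x* and MEC at x_m).
DWL = ½ × 5.9149 × 27.8000 = 82.2171.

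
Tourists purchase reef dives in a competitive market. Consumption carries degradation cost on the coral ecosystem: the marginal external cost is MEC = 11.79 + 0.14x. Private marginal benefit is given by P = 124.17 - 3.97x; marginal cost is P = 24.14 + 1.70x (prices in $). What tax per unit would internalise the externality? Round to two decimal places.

Social marginal benefit = demand − MEC = 112.38 - 4.11x.
Set SMB = MC: 112.38 - 4.11x = 24.14 + 1.70x → x* = 15.1876.
The Pigouvian tax equals MEC at x*: 11.79 + 0.14×15.1876 = 13.9163.

tax = $13.92 per unit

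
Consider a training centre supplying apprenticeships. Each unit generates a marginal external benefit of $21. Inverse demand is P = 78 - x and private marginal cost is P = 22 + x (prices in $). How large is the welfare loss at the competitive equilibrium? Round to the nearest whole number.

Market equilibrium (private): 22 + x = 78 - x → x_m = 28.0000.
Social marginal cost = private MC − MEB = 1 + x.
Set SMC = demand: 1 + x = 78 - x → x* = 38.5000.
Between x* and x_m the wedge demand − SMC runs linearly from 0 to MEB(x_m), so the loss is a triangle.
DWL = ½ × 10.5000 × 21.0000 = 110.2500.

DWL = $110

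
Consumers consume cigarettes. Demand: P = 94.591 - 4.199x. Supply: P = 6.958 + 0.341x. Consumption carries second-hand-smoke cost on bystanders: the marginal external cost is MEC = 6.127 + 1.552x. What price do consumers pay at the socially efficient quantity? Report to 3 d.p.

P = 38.412

Social marginal benefit = demand − MEC = 88.464 - 5.751x.
Set SMB = MC: 88.464 - 5.751x = 6.958 + 0.341x → x* = 13.3792.
Consumer price on the demand curve at x*: 94.591 − 4.199×13.3792 = 38.4117.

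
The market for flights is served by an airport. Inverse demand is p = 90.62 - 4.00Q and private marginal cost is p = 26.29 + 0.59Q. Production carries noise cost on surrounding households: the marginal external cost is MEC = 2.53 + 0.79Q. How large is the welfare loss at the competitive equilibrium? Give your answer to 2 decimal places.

DWL = 17.19

Market equilibrium (private): 26.29 + 0.59Q = 90.62 - 4.00Q → Q_m = 14.0153.
Social marginal cost = private MC + MEC = 28.82 + 1.38Q.
Set SMC = demand: 28.82 + 1.38Q = 90.62 - 4.00Q → Q* = 11.4870.
Between Q* and Q_m the wedge SMC − demand runs linearly from 0 to MEC(Q_m), so the loss is a triangle.
DWL = ½ × 2.5283 × 13.6020 = 17.1950.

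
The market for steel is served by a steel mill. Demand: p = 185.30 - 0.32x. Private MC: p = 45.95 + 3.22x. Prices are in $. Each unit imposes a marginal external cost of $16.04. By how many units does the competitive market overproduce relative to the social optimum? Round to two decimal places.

Market equilibrium (private): 45.95 + 3.22x = 185.30 - 0.32x → x_m = 39.3644.
Social marginal cost = private MC + MEC = 61.99 + 3.22x.
Set SMC = demand: 61.99 + 3.22x = 185.30 - 0.32x → x* = 34.8333.
Gap = |39.3644 − 34.8333| = 4.5311.

4.53 units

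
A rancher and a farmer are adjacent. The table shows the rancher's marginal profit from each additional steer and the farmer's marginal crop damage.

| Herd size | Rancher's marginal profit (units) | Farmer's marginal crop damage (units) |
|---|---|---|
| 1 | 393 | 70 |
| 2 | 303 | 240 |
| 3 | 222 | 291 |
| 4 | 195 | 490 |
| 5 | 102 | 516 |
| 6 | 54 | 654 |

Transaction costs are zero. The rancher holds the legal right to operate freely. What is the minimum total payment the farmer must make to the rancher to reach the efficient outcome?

573

Left alone the rancher would choose level 6 (marginal profit stays positive).
Efficient level: k* = 2 (marginal profit ≥ marginal crop damage through 2).
The farmer must at least cover the rancher's forgone profit from cutting 6→2: 222 + 195 + 102 + 54 = 573.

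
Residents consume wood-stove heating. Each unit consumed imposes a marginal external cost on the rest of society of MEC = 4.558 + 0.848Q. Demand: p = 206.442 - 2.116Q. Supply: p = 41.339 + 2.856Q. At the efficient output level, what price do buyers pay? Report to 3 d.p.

Social marginal benefit = demand − MEC = 201.884 - 2.964Q.
Set SMB = MC: 201.884 - 2.964Q = 41.339 + 2.856Q → Q* = 27.5851.
Consumer price on the demand curve at Q*: 206.442 − 2.116×27.5851 = 148.0719.

P = 148.072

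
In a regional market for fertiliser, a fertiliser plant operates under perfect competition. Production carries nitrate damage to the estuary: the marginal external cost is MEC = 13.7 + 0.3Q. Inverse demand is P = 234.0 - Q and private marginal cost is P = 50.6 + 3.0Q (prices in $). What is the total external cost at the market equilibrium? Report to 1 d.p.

$943.5

Market equilibrium (private): 50.6 + 3.0Q = 234.0 - Q → Q_m = 45.8500.
Total external cost = ∫₀^{Q_m} (13.7 + 0.3Q) dQ = 13.7×45.8500 + ½×0.3×45.8500² = 943.4784.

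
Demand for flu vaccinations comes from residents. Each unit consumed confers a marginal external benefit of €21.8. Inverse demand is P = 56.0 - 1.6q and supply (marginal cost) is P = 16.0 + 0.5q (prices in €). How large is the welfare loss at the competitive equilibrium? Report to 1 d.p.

Market equilibrium (private): 16.0 + 0.5q = 56.0 - 1.6q → q_m = 19.0476.
Social marginal benefit = demand + MEB = 77.8 - 1.6q.
Set SMB = MC: 77.8 - 1.6q = 16.0 + 0.5q → q* = 29.4286.
Height of the DWL triangle at q_m is SMB(q_m) − MC(q_m) = MEB(q_m) = 21.8000.
DWL = ½ × 10.3810 × 21.8000 = 113.1529.

DWL = €113.2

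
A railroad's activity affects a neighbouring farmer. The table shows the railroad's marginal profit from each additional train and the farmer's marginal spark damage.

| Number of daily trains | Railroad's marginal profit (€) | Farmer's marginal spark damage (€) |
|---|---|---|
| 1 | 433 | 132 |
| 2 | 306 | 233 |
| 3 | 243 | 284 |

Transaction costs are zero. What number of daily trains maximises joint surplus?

2

Bargaining reaches the level where marginal profit last exceeds marginal spark damage.
That holds through level 2 (306 ≥ 233) but not at 3 (243 < 284).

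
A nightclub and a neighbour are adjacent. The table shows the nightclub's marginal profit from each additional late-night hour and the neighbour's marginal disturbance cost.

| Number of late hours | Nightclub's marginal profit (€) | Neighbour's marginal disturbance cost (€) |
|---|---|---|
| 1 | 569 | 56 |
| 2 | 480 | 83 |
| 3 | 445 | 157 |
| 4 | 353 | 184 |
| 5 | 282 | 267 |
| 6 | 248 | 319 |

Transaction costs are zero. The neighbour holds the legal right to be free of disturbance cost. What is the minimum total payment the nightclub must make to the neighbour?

Efficient level: marginal profit ≥ marginal disturbance cost through level 5, so k* = 5.
With the neighbour holding the right, the nightclub must at least compensate total damage at k*: 56 + 83 + 157 + 184 + 267 = 747.

€747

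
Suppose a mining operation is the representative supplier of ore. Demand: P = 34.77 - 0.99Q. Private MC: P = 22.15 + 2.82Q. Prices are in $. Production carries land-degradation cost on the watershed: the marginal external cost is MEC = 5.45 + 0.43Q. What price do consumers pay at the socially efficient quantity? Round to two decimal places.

P = $33.10

Social marginal cost = private MC + MEC = 27.60 + 3.25Q.
Set SMC = demand: 27.60 + 3.25Q = 34.77 - 0.99Q → Q* = 1.6910.
Consumer price on the demand curve at Q*: 34.77 − 0.99×1.6910 = 33.0959.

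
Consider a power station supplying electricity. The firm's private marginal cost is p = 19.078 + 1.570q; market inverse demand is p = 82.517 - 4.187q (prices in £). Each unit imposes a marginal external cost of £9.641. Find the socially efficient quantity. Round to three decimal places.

Social marginal cost = private MC + MEC = 28.719 + 1.570q.
Set SMC = demand: 28.719 + 1.570q = 82.517 - 4.187q → q* = 9.3448.

q* = 9.345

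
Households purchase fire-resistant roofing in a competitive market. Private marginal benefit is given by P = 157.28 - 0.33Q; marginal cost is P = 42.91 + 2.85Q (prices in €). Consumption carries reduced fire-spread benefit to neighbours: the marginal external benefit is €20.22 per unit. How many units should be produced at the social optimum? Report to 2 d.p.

Q* = 42.32

Social marginal benefit = demand + MEB = 177.50 - 0.33Q.
Set SMB = MC: 177.50 - 0.33Q = 42.91 + 2.85Q → Q* = 42.3239.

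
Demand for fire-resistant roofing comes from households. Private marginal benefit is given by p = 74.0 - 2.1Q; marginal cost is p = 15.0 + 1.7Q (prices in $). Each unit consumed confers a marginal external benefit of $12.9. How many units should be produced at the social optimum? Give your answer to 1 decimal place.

Q* = 18.9

Social marginal benefit = demand + MEB = 86.9 - 2.1Q.
Set SMB = MC: 86.9 - 2.1Q = 15.0 + 1.7Q → Q* = 18.9211.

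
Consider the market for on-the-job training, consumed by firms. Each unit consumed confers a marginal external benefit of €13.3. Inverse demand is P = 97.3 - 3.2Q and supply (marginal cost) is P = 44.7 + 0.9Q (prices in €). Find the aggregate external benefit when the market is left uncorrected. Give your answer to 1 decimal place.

Market equilibrium (private): 44.7 + 0.9Q = 97.3 - 3.2Q → Q_m = 12.8293.
Total external benefit = MEB × Q_m = 13.3 × 12.8293 = 170.6297.

€170.6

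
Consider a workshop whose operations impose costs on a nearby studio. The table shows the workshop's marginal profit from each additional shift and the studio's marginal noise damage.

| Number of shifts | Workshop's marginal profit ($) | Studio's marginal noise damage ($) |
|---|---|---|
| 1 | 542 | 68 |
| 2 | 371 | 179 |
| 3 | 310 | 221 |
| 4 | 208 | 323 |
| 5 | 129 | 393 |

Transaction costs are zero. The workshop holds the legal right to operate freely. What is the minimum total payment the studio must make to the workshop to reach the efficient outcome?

Left alone the workshop would choose level 5 (marginal profit stays positive).
Efficient level: k* = 3 (marginal profit ≥ marginal noise damage through 3).
The studio must at least cover the workshop's forgone profit from cutting 5→3: 208 + 129 = 337.

$337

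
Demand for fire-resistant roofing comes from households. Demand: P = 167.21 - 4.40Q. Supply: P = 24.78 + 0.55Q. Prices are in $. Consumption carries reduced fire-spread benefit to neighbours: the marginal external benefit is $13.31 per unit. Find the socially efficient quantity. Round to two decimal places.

Q* = 31.46

Social marginal benefit = demand + MEB = 180.52 - 4.40Q.
Set SMB = MC: 180.52 - 4.40Q = 24.78 + 0.55Q → Q* = 31.4626.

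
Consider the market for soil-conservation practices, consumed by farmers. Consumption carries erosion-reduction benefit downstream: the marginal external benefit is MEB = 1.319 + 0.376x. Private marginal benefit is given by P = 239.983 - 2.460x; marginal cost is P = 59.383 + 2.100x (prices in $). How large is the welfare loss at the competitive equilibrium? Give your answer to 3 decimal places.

Market equilibrium (private): 59.383 + 2.100x = 239.983 - 2.460x → x_m = 39.6053.
Social marginal benefit = demand + MEB = 241.302 - 2.084x.
Set SMB = MC: 241.302 - 2.084x = 59.383 + 2.100x → x* = 43.4797.
The welfare-loss triangle has base |x_m − x*| and height MEB(x_m) (the vertical gap between SMB and MC is zero at x* and MEB at x_m).
DWL = ½ × 3.8744 × 16.2106 = 31.4032.

DWL = $31.403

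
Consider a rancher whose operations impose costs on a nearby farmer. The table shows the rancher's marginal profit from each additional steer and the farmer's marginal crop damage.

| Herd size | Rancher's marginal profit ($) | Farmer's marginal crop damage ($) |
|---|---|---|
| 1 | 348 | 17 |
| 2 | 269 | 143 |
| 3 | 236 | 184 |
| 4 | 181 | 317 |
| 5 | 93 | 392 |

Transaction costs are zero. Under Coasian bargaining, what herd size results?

3

Bargaining reaches the level where marginal profit last exceeds marginal crop damage.
That holds through level 3 (236 ≥ 184) but not at 4 (181 < 317).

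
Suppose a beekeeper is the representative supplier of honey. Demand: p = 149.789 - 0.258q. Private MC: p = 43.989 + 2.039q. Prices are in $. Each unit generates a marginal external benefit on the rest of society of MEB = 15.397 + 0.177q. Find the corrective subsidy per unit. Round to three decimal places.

subsidy = $25.516 per unit

Social marginal cost = private MC − MEB = 28.592 + 1.862q.
Set SMC = demand: 28.592 + 1.862q = 149.789 - 0.258q → q* = 57.1684.
The Pigouvian subsidy equals MEB at q*: 15.397 + 0.177×57.1684 = 25.5158.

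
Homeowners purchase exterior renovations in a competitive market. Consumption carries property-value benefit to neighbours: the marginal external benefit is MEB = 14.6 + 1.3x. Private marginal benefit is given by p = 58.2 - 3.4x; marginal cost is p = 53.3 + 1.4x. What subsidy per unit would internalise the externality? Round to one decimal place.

subsidy = 21.8 per unit

Social marginal benefit = demand + MEB = 72.8 - 2.1x.
Set SMB = MC: 72.8 - 2.1x = 53.3 + 1.4x → x* = 5.5714.
The Pigouvian subsidy equals MEB at x*: 14.6 + 1.3×5.5714 = 21.8428.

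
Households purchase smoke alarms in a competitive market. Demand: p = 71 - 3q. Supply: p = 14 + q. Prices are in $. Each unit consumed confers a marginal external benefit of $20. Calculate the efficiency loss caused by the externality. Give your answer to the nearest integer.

DWL = $50

Market equilibrium (private): 14 + q = 71 - 3q → q_m = 14.2500.
Social marginal benefit = demand + MEB = 91 - 3q.
Set SMB = MC: 91 - 3q = 14 + q → q* = 19.2500.
Height of the DWL triangle at q_m is SMB(q_m) − MC(q_m) = MEB(q_m) = 20.0000.
DWL = ½ × 5.0000 × 20.0000 = 50.0000.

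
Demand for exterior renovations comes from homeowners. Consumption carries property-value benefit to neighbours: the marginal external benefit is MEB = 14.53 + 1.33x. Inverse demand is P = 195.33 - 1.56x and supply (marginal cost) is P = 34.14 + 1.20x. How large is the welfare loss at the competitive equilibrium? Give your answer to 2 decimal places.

Market equilibrium (private): 34.14 + 1.20x = 195.33 - 1.56x → x_m = 58.4022.
Social marginal benefit = demand + MEB = 209.86 - 0.23x.
Set SMB = MC: 209.86 - 0.23x = 34.14 + 1.20x → x* = 122.8811.
Between x* and x_m the wedge SMB − MC runs linearly from 0 to MEB(x_m), so the loss is a triangle.
DWL = ½ × 64.4789 × 92.2049 = 2972.6353.

DWL = 2972.64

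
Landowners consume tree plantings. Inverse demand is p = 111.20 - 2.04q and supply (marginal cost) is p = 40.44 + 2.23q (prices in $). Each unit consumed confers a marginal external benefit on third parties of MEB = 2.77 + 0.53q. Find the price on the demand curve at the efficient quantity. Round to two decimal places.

P = $71.09

Social marginal benefit = demand + MEB = 113.97 - 1.51q.
Set SMB = MC: 113.97 - 1.51q = 40.44 + 2.23q → q* = 19.6604.
Consumer price on the demand curve at q*: 111.20 − 2.04×19.6604 = 71.0928.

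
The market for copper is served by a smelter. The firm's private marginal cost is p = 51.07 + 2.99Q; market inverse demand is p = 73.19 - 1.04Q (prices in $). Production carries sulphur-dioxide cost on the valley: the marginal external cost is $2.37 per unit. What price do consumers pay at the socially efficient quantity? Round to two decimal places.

P = $68.09

Social marginal cost = private MC + MEC = 53.44 + 2.99Q.
Set SMC = demand: 53.44 + 2.99Q = 73.19 - 1.04Q → Q* = 4.9007.
Consumer price on the demand curve at Q*: 73.19 − 1.04×4.9007 = 68.0933.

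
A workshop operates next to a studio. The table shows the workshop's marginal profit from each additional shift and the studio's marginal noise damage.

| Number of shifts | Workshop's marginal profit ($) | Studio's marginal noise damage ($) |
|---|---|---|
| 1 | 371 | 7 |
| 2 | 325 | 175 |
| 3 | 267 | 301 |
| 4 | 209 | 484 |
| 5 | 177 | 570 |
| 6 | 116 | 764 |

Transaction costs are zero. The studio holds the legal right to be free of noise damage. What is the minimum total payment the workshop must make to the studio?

Efficient level: marginal profit ≥ marginal noise damage through level 2, so k* = 2.
With the studio holding the right, the workshop must at least compensate total damage at k*: 7 + 175 = 182.

$182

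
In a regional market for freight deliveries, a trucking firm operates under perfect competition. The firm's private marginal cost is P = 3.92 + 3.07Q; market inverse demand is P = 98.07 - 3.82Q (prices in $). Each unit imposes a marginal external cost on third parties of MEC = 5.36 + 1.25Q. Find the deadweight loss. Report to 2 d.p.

DWL = $30.93

Market equilibrium (private): 3.92 + 3.07Q = 98.07 - 3.82Q → Q_m = 13.6647.
Social marginal cost = private MC + MEC = 9.28 + 4.32Q.
Set SMC = demand: 9.28 + 4.32Q = 98.07 - 3.82Q → Q* = 10.9079.
The welfare-loss triangle has base |Q_m − Q*| and height MEC(Q_m) (the vertical gap between SMC and demand is zero at Q* and MEC at Q_m).
DWL = ½ × 2.7568 × 22.4409 = 30.9325.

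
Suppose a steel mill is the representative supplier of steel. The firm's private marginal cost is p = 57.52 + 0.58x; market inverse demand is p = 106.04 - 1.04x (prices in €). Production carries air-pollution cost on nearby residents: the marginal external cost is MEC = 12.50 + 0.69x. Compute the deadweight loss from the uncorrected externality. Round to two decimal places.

Market equilibrium (private): 57.52 + 0.58x = 106.04 - 1.04x → x_m = 29.9506.
Social marginal cost = private MC + MEC = 70.02 + 1.27x.
Set SMC = demand: 70.02 + 1.27x = 106.04 - 1.04x → x* = 15.5931.
Between x* and x_m the wedge SMC − demand runs linearly from 0 to MEC(x_m), so the loss is a triangle.
DWL = ½ × 14.3575 × 33.1659 = 238.0897.

DWL = €238.09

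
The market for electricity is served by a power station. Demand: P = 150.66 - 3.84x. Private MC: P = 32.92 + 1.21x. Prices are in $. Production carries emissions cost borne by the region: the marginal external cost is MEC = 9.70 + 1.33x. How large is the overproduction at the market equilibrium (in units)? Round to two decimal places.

6.38 units

Market equilibrium (private): 32.92 + 1.21x = 150.66 - 3.84x → x_m = 23.3149.
Social marginal cost = private MC + MEC = 42.62 + 2.54x.
Set SMC = demand: 42.62 + 2.54x = 150.66 - 3.84x → x* = 16.9342.
Gap = |23.3149 − 16.9342| = 6.3807.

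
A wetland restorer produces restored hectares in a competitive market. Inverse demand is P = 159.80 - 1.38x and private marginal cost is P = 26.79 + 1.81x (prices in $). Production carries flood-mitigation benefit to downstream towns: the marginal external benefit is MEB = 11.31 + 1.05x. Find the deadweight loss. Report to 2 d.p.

DWL = $709.11

Market equilibrium (private): 26.79 + 1.81x = 159.80 - 1.38x → x_m = 41.6959.
Social marginal cost = private MC − MEB = 15.48 + 0.76x.
Set SMC = demand: 15.48 + 0.76x = 159.80 - 1.38x → x* = 67.4393.
The loss is the area between SMC and demand from x* to x_m; with linear curves that's a triangle of height MEB(x_m).
DWL = ½ × 25.7434 × 55.0907 = 709.1110.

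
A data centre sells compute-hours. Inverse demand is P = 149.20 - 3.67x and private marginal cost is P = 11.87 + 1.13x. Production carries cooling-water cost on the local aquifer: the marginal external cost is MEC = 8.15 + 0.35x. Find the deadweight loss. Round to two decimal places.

Market equilibrium (private): 11.87 + 1.13x = 149.20 - 3.67x → x_m = 28.6104.
Social marginal cost = private MC + MEC = 20.02 + 1.48x.
Set SMC = demand: 20.02 + 1.48x = 149.20 - 3.67x → x* = 25.0835.
The welfare-loss triangle has base |x_m − x*| and height MEC(x_m) (the vertical gap between SMC and demand is zero at x* and MEC at x_m).
DWL = ½ × 3.5269 × 18.1636 = 32.0306.

DWL = 32.03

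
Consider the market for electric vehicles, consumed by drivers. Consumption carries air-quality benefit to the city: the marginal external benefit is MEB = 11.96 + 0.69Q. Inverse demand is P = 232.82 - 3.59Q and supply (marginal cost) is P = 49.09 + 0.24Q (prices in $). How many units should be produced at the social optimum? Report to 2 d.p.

Social marginal benefit = demand + MEB = 244.78 - 2.90Q.
Set SMB = MC: 244.78 - 2.90Q = 49.09 + 0.24Q → Q* = 62.3217.

Q* = 62.32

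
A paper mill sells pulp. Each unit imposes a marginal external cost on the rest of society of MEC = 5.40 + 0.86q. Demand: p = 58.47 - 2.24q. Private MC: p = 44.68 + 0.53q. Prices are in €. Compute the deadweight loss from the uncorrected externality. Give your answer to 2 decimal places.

Market equilibrium (private): 44.68 + 0.53q = 58.47 - 2.24q → q_m = 4.9783.
Social marginal cost = private MC + MEC = 50.08 + 1.39q.
Set SMC = demand: 50.08 + 1.39q = 58.47 - 2.24q → q* = 2.3113.
The welfare-loss triangle has base |q_m − q*| and height MEC(q_m) (the vertical gap between SMC and demand is zero at q* and MEC at q_m).
DWL = ½ × 2.6670 × 9.6814 = 12.9101.

DWL = €12.91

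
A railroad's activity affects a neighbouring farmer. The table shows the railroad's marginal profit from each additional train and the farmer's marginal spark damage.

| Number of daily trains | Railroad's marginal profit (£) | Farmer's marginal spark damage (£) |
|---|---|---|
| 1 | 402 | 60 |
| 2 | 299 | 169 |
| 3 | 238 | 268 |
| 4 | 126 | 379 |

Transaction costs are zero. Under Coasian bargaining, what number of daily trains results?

Bargaining reaches the level where marginal profit last exceeds marginal spark damage.
That holds through level 2 (299 ≥ 169) but not at 3 (238 < 268).

2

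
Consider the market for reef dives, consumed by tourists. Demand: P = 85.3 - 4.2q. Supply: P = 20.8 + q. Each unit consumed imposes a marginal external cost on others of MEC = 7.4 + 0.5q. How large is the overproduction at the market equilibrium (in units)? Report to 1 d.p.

Market equilibrium (private): 20.8 + q = 85.3 - 4.2q → q_m = 12.4038.
Social marginal benefit = demand − MEC = 77.9 - 4.7q.
Set SMB = MC: 77.9 - 4.7q = 20.8 + q → q* = 10.0175.
Gap = |12.4038 − 10.0175| = 2.3863.

2.4 units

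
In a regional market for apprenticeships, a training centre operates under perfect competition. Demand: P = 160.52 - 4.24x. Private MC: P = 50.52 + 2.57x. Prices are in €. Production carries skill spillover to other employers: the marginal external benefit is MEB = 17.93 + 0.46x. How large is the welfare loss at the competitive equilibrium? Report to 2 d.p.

Market equilibrium (private): 50.52 + 2.57x = 160.52 - 4.24x → x_m = 16.1527.
Social marginal cost = private MC − MEB = 32.59 + 2.11x.
Set SMC = demand: 32.59 + 2.11x = 160.52 - 4.24x → x* = 20.1465.
Between x* and x_m the wedge demand − SMC runs linearly from 0 to MEB(x_m), so the loss is a triangle.
DWL = ½ × 3.9938 × 25.3602 = 50.6418.

DWL = €50.64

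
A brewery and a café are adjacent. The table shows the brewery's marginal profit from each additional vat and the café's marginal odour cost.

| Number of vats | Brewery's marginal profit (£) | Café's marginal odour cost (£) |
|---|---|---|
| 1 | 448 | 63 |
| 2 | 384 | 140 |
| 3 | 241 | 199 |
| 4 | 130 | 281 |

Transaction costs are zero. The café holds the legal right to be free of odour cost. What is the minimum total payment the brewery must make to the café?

Efficient level: marginal profit ≥ marginal odour cost through level 3, so k* = 3.
With the café holding the right, the brewery must at least compensate total damage at k*: 63 + 140 + 199 = 402.

£402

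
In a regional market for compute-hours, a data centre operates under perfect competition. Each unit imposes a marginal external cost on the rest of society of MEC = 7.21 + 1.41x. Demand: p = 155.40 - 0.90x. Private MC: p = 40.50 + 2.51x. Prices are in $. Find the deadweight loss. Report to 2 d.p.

DWL = $310.61

Market equilibrium (private): 40.50 + 2.51x = 155.40 - 0.90x → x_m = 33.6950.
Social marginal cost = private MC + MEC = 47.71 + 3.92x.
Set SMC = demand: 47.71 + 3.92x = 155.40 - 0.90x → x* = 22.3423.
Height of the DWL triangle at x_m is SMC(x_m) − demand(x_m) = MEC(x_m) = 54.7200.
DWL = ½ × 11.3527 × 54.7200 = 310.6099.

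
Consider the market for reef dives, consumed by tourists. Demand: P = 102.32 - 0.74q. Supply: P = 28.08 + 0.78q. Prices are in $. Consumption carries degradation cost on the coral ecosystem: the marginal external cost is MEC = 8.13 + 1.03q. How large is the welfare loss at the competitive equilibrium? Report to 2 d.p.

DWL = $669.59

Market equilibrium (private): 28.08 + 0.78q = 102.32 - 0.74q → q_m = 48.8421.
Social marginal benefit = demand − MEC = 94.19 - 1.77q.
Set SMB = MC: 94.19 - 1.77q = 28.08 + 0.78q → q* = 25.9255.
Between q* and q_m the wedge MC − SMB runs linearly from 0 to MEC(q_m), so the loss is a triangle.
DWL = ½ × 22.9166 × 58.4374 = 669.5933.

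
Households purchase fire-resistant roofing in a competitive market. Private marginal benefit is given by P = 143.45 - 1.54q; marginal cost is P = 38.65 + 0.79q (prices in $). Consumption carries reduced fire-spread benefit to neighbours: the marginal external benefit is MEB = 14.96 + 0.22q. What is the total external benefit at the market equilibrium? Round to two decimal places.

Market equilibrium (private): 38.65 + 0.79q = 143.45 - 1.54q → q_m = 44.9785.
Total external benefit = ∫₀^{q_m} (14.96 + 0.22q) dq = 14.96×44.9785 + ½×0.22×44.9785² = 895.4156.

$895.42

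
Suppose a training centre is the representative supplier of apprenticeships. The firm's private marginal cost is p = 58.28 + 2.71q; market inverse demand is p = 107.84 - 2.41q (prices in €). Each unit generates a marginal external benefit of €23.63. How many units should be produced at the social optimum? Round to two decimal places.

q* = 14.29

Social marginal cost = private MC − MEB = 34.65 + 2.71q.
Set SMC = demand: 34.65 + 2.71q = 107.84 - 2.41q → q* = 14.2949.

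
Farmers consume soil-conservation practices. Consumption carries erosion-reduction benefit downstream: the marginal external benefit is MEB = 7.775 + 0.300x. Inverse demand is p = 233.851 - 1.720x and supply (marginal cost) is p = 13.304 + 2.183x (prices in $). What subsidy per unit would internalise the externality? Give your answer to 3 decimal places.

subsidy = $26.786 per unit

Social marginal benefit = demand + MEB = 241.626 - 1.420x.
Set SMB = MC: 241.626 - 1.420x = 13.304 + 2.183x → x* = 63.3700.
The Pigouvian subsidy equals MEB at x*: 7.775 + 0.300×63.3700 = 26.7860.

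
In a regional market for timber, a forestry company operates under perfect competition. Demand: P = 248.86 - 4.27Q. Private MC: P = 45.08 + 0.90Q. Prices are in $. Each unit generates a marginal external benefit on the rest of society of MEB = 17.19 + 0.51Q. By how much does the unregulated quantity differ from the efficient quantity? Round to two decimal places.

8.00 units

Market equilibrium (private): 45.08 + 0.90Q = 248.86 - 4.27Q → Q_m = 39.4159.
Social marginal cost = private MC − MEB = 27.89 + 0.39Q.
Set SMC = demand: 27.89 + 0.39Q = 248.86 - 4.27Q → Q* = 47.4185.
Gap = |39.4159 − 47.4185| = 8.0026.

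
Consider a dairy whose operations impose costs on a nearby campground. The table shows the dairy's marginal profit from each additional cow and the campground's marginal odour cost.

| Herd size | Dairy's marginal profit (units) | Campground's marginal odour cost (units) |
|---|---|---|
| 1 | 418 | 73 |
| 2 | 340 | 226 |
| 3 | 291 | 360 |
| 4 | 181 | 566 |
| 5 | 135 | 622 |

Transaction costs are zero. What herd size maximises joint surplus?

2

Bargaining reaches the level where marginal profit last exceeds marginal odour cost.
That holds through level 2 (340 ≥ 226) but not at 3 (291 < 360).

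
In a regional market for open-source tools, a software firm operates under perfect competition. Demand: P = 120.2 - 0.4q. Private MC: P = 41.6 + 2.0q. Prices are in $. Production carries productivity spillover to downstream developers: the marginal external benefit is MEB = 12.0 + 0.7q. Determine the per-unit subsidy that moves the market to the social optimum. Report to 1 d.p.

subsidy = $49.3 per unit

Social marginal cost = private MC − MEB = 29.6 + 1.3q.
Set SMC = demand: 29.6 + 1.3q = 120.2 - 0.4q → q* = 53.2941.
The Pigouvian subsidy equals MEB at q*: 12.0 + 0.7×53.2941 = 49.3059.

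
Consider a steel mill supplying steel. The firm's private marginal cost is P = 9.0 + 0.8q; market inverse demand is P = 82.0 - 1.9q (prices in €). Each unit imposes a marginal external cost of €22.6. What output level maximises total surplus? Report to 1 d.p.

q* = 18.7

Social marginal cost = private MC + MEC = 31.6 + 0.8q.
Set SMC = demand: 31.6 + 0.8q = 82.0 - 1.9q → q* = 18.6667.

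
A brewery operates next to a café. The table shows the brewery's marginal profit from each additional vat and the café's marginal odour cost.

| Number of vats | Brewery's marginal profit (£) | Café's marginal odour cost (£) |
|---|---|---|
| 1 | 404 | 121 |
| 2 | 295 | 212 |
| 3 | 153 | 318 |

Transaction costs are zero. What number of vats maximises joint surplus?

Bargaining reaches the level where marginal profit last exceeds marginal odour cost.
That holds through level 2 (295 ≥ 212) but not at 3 (153 < 318).

2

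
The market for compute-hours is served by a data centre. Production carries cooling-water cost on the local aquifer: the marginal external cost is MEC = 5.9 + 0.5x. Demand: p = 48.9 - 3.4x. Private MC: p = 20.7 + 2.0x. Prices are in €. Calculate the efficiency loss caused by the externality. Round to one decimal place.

DWL = €6.1

Market equilibrium (private): 20.7 + 2.0x = 48.9 - 3.4x → x_m = 5.2222.
Social marginal cost = private MC + MEC = 26.6 + 2.5x.
Set SMC = demand: 26.6 + 2.5x = 48.9 - 3.4x → x* = 3.7797.
The loss is the area between SMC and demand from x* to x_m; with linear curves that's a triangle of height MEC(x_m).
DWL = ½ × 1.4425 × 8.5111 = 6.1386.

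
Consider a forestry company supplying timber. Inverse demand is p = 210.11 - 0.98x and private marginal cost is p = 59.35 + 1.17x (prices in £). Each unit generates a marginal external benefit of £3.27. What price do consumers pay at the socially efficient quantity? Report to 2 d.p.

Social marginal cost = private MC − MEB = 56.08 + 1.17x.
Set SMC = demand: 56.08 + 1.17x = 210.11 - 0.98x → x* = 71.6419.
Consumer price on the demand curve at x*: 210.11 − 0.98×71.6419 = 139.9009.

P = £139.90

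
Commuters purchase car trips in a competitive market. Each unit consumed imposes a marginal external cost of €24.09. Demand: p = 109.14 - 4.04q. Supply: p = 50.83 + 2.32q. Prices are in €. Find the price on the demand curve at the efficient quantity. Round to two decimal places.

Social marginal benefit = demand − MEC = 85.05 - 4.04q.
Set SMB = MC: 85.05 - 4.04q = 50.83 + 2.32q → q* = 5.3805.
Consumer price on the demand curve at q*: 109.14 − 4.04×5.3805 = 87.4028.

P = €87.40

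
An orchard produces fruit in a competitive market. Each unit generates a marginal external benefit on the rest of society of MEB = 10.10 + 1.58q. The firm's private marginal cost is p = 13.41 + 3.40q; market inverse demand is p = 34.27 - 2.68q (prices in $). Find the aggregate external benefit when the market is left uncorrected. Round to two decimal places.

Market equilibrium (private): 13.41 + 3.40q = 34.27 - 2.68q → q_m = 3.4309.
Total external benefit = ∫₀^{q_m} (10.10 + 1.58q) dq = 10.10×3.4309 + ½×1.58×3.4309² = 43.9512.

$43.95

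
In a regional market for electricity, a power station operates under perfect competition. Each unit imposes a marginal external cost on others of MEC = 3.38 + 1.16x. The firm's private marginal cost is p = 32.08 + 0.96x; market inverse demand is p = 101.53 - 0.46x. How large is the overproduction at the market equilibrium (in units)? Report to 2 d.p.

23.30 units

Market equilibrium (private): 32.08 + 0.96x = 101.53 - 0.46x → x_m = 48.9085.
Social marginal cost = private MC + MEC = 35.46 + 2.12x.
Set SMC = demand: 35.46 + 2.12x = 101.53 - 0.46x → x* = 25.6085.
Gap = |48.9085 − 25.6085| = 23.3000.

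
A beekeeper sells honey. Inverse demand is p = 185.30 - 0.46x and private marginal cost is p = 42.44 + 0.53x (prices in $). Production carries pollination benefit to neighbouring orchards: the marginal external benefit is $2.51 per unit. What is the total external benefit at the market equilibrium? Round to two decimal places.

Market equilibrium (private): 42.44 + 0.53x = 185.30 - 0.46x → x_m = 144.3030.
Total external benefit = MEB × x_m = 2.51 × 144.3030 = 362.2005.

$362.20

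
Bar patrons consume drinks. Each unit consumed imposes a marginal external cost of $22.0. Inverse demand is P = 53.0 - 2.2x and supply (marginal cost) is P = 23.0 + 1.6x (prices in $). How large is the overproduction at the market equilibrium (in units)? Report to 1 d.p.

5.8 units

Market equilibrium (private): 23.0 + 1.6x = 53.0 - 2.2x → x_m = 7.8947.
Social marginal benefit = demand − MEC = 31.0 - 2.2x.
Set SMB = MC: 31.0 - 2.2x = 23.0 + 1.6x → x* = 2.1053.
Gap = |7.8947 − 2.1053| = 5.7894.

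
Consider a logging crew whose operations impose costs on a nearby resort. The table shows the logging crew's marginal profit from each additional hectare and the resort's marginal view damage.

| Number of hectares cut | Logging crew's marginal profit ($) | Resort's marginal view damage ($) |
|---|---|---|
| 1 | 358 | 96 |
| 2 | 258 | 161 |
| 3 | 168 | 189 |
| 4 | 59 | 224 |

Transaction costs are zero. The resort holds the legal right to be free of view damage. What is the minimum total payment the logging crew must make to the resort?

Efficient level: marginal profit ≥ marginal view damage through level 2, so k* = 2.
With the resort holding the right, the logging crew must at least compensate total damage at k*: 96 + 161 = 257.

$257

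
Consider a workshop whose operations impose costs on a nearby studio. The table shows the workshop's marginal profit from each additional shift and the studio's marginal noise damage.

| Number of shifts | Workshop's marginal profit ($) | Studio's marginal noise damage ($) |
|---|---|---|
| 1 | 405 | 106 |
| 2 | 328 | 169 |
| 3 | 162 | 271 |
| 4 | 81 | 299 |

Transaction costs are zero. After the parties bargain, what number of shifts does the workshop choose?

2

Bargaining reaches the level where marginal profit last exceeds marginal noise damage.
That holds through level 2 (328 ≥ 169) but not at 3 (162 < 271).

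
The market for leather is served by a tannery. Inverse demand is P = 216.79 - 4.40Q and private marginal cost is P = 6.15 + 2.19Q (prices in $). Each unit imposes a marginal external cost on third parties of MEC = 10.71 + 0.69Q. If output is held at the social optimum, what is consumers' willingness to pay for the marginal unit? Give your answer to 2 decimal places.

P = $95.95

Social marginal cost = private MC + MEC = 16.86 + 2.88Q.
Set SMC = demand: 16.86 + 2.88Q = 216.79 - 4.40Q → Q* = 27.4629.
Consumer price on the demand curve at Q*: 216.79 − 4.40×27.4629 = 95.9532.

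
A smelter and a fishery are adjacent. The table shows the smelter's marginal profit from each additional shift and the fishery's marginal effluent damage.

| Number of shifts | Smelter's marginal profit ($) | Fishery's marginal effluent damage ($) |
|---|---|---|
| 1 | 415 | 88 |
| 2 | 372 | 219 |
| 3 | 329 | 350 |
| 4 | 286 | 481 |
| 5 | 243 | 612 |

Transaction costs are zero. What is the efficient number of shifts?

2

Bargaining reaches the level where marginal profit last exceeds marginal effluent damage.
That holds through level 2 (372 ≥ 219) but not at 3 (329 < 350).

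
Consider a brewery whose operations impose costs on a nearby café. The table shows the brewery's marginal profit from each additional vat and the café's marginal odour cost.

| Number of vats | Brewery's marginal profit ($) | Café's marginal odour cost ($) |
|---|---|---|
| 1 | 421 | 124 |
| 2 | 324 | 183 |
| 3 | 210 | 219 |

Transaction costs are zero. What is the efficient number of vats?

2

Bargaining reaches the level where marginal profit last exceeds marginal odour cost.
That holds through level 2 (324 ≥ 183) but not at 3 (210 < 219).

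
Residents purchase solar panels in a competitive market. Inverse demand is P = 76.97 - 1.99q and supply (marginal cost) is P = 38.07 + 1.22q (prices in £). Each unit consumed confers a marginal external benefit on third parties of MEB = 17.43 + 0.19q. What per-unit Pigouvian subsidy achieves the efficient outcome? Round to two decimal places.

Social marginal benefit = demand + MEB = 94.40 - 1.80q.
Set SMB = MC: 94.40 - 1.80q = 38.07 + 1.22q → q* = 18.6523.
The Pigouvian subsidy equals MEB at q*: 17.43 + 0.19×18.6523 = 20.9739.

subsidy = £20.97 per unit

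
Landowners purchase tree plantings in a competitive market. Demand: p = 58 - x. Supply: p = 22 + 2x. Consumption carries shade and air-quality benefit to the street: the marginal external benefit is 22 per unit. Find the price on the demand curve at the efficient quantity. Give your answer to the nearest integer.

Social marginal benefit = demand + MEB = 80 - x.
Set SMB = MC: 80 - x = 22 + 2x → x* = 19.3333.
Consumer price on the demand curve at x*: 58 − 1×19.3333 = 38.6667.

P = 39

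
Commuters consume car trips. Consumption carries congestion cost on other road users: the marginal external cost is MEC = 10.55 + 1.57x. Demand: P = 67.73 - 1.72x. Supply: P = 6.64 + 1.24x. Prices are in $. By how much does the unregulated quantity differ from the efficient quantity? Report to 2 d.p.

Market equilibrium (private): 6.64 + 1.24x = 67.73 - 1.72x → x_m = 20.6385.
Social marginal benefit = demand − MEC = 57.18 - 3.29x.
Set SMB = MC: 57.18 - 3.29x = 6.64 + 1.24x → x* = 11.1567.
Gap = |20.6385 − 11.1567| = 9.4818.

9.48 units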